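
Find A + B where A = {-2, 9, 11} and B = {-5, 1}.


A + B = {a + b : a ∈ A, b ∈ B}.
Enumerate all |A|·|B| = 3·2 = 6 pairs (a, b) and collect distinct sums.
a = -2: -2+-5=-7, -2+1=-1
a = 9: 9+-5=4, 9+1=10
a = 11: 11+-5=6, 11+1=12
Collecting distinct sums: A + B = {-7, -1, 4, 6, 10, 12}
|A + B| = 6

A + B = {-7, -1, 4, 6, 10, 12}


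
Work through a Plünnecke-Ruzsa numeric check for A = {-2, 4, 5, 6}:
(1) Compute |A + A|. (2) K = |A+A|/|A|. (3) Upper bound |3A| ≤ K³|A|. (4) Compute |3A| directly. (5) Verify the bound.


|A| = 4.
Step 1: Compute A + A by enumerating all 16 pairs.
A + A = {-4, 2, 3, 4, 8, 9, 10, 11, 12}, so |A + A| = 9.
Step 2: Doubling constant K = |A + A|/|A| = 9/4 = 9/4 ≈ 2.2500.
Step 3: Plünnecke-Ruzsa gives |3A| ≤ K³·|A| = (2.2500)³ · 4 ≈ 45.5625.
Step 4: Compute 3A = A + A + A directly by enumerating all triples (a,b,c) ∈ A³; |3A| = 16.
Step 5: Check 16 ≤ 45.5625? Yes ✓.

K = 9/4, Plünnecke-Ruzsa bound K³|A| ≈ 45.5625, |3A| = 16, inequality holds.


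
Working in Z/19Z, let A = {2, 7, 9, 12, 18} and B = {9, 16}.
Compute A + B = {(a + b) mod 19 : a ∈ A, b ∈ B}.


Work in Z/19Z: reduce every sum a + b modulo 19.
Enumerate all 10 pairs:
a = 2: 2+9=11, 2+16=18
a = 7: 7+9=16, 7+16=4
a = 9: 9+9=18, 9+16=6
a = 12: 12+9=2, 12+16=9
a = 18: 18+9=8, 18+16=15
Distinct residues collected: {2, 4, 6, 8, 9, 11, 15, 16, 18}
|A + B| = 9 (out of 19 total residues).

A + B = {2, 4, 6, 8, 9, 11, 15, 16, 18}


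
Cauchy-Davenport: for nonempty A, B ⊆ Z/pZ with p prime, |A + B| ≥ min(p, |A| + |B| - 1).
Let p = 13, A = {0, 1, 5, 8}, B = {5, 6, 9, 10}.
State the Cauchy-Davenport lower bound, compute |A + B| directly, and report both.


Cauchy-Davenport: |A + B| ≥ min(p, |A| + |B| - 1) for A, B nonempty in Z/pZ.
|A| = 4, |B| = 4, p = 13.
CD lower bound = min(13, 4 + 4 - 1) = min(13, 7) = 7.
Compute A + B mod 13 directly:
a = 0: 0+5=5, 0+6=6, 0+9=9, 0+10=10
a = 1: 1+5=6, 1+6=7, 1+9=10, 1+10=11
a = 5: 5+5=10, 5+6=11, 5+9=1, 5+10=2
a = 8: 8+5=0, 8+6=1, 8+9=4, 8+10=5
A + B = {0, 1, 2, 4, 5, 6, 7, 9, 10, 11}, so |A + B| = 10.
Verify: 10 ≥ 7? Yes ✓.

CD lower bound = 7, actual |A + B| = 10.


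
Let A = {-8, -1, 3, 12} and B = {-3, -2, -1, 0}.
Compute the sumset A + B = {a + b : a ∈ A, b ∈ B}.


A + B = {a + b : a ∈ A, b ∈ B}.
Enumerate all |A|·|B| = 4·4 = 16 pairs (a, b) and collect distinct sums.
a = -8: -8+-3=-11, -8+-2=-10, -8+-1=-9, -8+0=-8
a = -1: -1+-3=-4, -1+-2=-3, -1+-1=-2, -1+0=-1
a = 3: 3+-3=0, 3+-2=1, 3+-1=2, 3+0=3
a = 12: 12+-3=9, 12+-2=10, 12+-1=11, 12+0=12
Collecting distinct sums: A + B = {-11, -10, -9, -8, -4, -3, -2, -1, 0, 1, 2, 3, 9, 10, 11, 12}
|A + B| = 16

A + B = {-11, -10, -9, -8, -4, -3, -2, -1, 0, 1, 2, 3, 9, 10, 11, 12}


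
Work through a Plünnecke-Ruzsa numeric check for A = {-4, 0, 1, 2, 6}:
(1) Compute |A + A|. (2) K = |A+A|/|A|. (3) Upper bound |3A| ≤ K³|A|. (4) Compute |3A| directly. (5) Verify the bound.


|A| = 5.
Step 1: Compute A + A by enumerating all 25 pairs.
A + A = {-8, -4, -3, -2, 0, 1, 2, 3, 4, 6, 7, 8, 12}, so |A + A| = 13.
Step 2: Doubling constant K = |A + A|/|A| = 13/5 = 13/5 ≈ 2.6000.
Step 3: Plünnecke-Ruzsa gives |3A| ≤ K³·|A| = (2.6000)³ · 5 ≈ 87.8800.
Step 4: Compute 3A = A + A + A directly by enumerating all triples (a,b,c) ∈ A³; |3A| = 23.
Step 5: Check 23 ≤ 87.8800? Yes ✓.

K = 13/5, Plünnecke-Ruzsa bound K³|A| ≈ 87.8800, |3A| = 23, inequality holds.


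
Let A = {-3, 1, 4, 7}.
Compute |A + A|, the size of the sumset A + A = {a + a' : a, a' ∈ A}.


A + A = {a + a' : a, a' ∈ A}; |A| = 4.
General bounds: 2|A| - 1 ≤ |A + A| ≤ |A|(|A|+1)/2, i.e. 7 ≤ |A + A| ≤ 10.
Lower bound 2|A|-1 is attained iff A is an arithmetic progression.
Enumerate sums a + a' for a ≤ a' (symmetric, so this suffices):
a = -3: -3+-3=-6, -3+1=-2, -3+4=1, -3+7=4
a = 1: 1+1=2, 1+4=5, 1+7=8
a = 4: 4+4=8, 4+7=11
a = 7: 7+7=14
Distinct sums: {-6, -2, 1, 2, 4, 5, 8, 11, 14}
|A + A| = 9

|A + A| = 9


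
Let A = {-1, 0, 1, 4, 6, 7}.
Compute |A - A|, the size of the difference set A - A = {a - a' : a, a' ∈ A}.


A - A = {a - a' : a, a' ∈ A}; |A| = 6.
Bounds: 2|A|-1 ≤ |A - A| ≤ |A|² - |A| + 1, i.e. 11 ≤ |A - A| ≤ 31.
Note: 0 ∈ A - A always (from a - a). The set is symmetric: if d ∈ A - A then -d ∈ A - A.
Enumerate nonzero differences d = a - a' with a > a' (then include -d):
Positive differences: {1, 2, 3, 4, 5, 6, 7, 8}
Full difference set: {0} ∪ (positive diffs) ∪ (negative diffs).
|A - A| = 1 + 2·8 = 17 (matches direct enumeration: 17).

|A - A| = 17


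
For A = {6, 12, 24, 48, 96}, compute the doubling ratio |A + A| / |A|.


|A| = 5.
Compute A + A by enumerating all 25 pairs.
A + A = {12, 18, 24, 30, 36, 48, 54, 60, 72, 96, 102, 108, 120, 144, 192}, so |A + A| = 15.
K = |A + A| / |A| = 15/5 = 3/1 ≈ 3.0000.
Reference: AP of size 5 gives K = 9/5 ≈ 1.8000; a fully generic set of size 5 gives K ≈ 3.0000.

|A| = 5, |A + A| = 15, K = 15/5 = 3/1.


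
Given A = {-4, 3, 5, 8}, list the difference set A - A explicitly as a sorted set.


A - A = {a - a' : a, a' ∈ A}.
Compute a - a' for each ordered pair (a, a'):
a = -4: -4--4=0, -4-3=-7, -4-5=-9, -4-8=-12
a = 3: 3--4=7, 3-3=0, 3-5=-2, 3-8=-5
a = 5: 5--4=9, 5-3=2, 5-5=0, 5-8=-3
a = 8: 8--4=12, 8-3=5, 8-5=3, 8-8=0
Collecting distinct values (and noting 0 appears from a-a):
A - A = {-12, -9, -7, -5, -3, -2, 0, 2, 3, 5, 7, 9, 12}
|A - A| = 13

A - A = {-12, -9, -7, -5, -3, -2, 0, 2, 3, 5, 7, 9, 12}


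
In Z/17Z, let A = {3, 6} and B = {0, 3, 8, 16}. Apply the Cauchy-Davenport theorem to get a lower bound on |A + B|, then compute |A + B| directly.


Cauchy-Davenport: |A + B| ≥ min(p, |A| + |B| - 1) for A, B nonempty in Z/pZ.
|A| = 2, |B| = 4, p = 17.
CD lower bound = min(17, 2 + 4 - 1) = min(17, 5) = 5.
Compute A + B mod 17 directly:
a = 3: 3+0=3, 3+3=6, 3+8=11, 3+16=2
a = 6: 6+0=6, 6+3=9, 6+8=14, 6+16=5
A + B = {2, 3, 5, 6, 9, 11, 14}, so |A + B| = 7.
Verify: 7 ≥ 5? Yes ✓.

CD lower bound = 5, actual |A + B| = 7.


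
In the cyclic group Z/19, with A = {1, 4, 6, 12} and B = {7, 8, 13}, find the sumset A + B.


Work in Z/19Z: reduce every sum a + b modulo 19.
Enumerate all 12 pairs:
a = 1: 1+7=8, 1+8=9, 1+13=14
a = 4: 4+7=11, 4+8=12, 4+13=17
a = 6: 6+7=13, 6+8=14, 6+13=0
a = 12: 12+7=0, 12+8=1, 12+13=6
Distinct residues collected: {0, 1, 6, 8, 9, 11, 12, 13, 14, 17}
|A + B| = 10 (out of 19 total residues).

A + B = {0, 1, 6, 8, 9, 11, 12, 13, 14, 17}


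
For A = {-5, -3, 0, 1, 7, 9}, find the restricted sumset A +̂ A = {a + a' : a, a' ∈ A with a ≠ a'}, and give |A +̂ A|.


Restricted sumset: A +̂ A = {a + a' : a ∈ A, a' ∈ A, a ≠ a'}.
Equivalently, take A + A and drop any sum 2a that is achievable ONLY as a + a for a ∈ A (i.e. sums representable only with equal summands).
Enumerate pairs (a, a') with a < a' (symmetric, so each unordered pair gives one sum; this covers all a ≠ a'):
  -5 + -3 = -8
  -5 + 0 = -5
  -5 + 1 = -4
  -5 + 7 = 2
  -5 + 9 = 4
  -3 + 0 = -3
  -3 + 1 = -2
  -3 + 7 = 4
  -3 + 9 = 6
  0 + 1 = 1
  0 + 7 = 7
  0 + 9 = 9
  1 + 7 = 8
  1 + 9 = 10
  7 + 9 = 16
Collected distinct sums: {-8, -5, -4, -3, -2, 1, 2, 4, 6, 7, 8, 9, 10, 16}
|A +̂ A| = 14
(Reference bound: |A +̂ A| ≥ 2|A| - 3 for |A| ≥ 2, with |A| = 6 giving ≥ 9.)

|A +̂ A| = 14


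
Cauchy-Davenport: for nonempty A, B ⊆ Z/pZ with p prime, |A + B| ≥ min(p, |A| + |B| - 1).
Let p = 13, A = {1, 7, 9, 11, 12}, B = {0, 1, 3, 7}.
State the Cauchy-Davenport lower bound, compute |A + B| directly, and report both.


Cauchy-Davenport: |A + B| ≥ min(p, |A| + |B| - 1) for A, B nonempty in Z/pZ.
|A| = 5, |B| = 4, p = 13.
CD lower bound = min(13, 5 + 4 - 1) = min(13, 8) = 8.
Compute A + B mod 13 directly:
a = 1: 1+0=1, 1+1=2, 1+3=4, 1+7=8
a = 7: 7+0=7, 7+1=8, 7+3=10, 7+7=1
a = 9: 9+0=9, 9+1=10, 9+3=12, 9+7=3
a = 11: 11+0=11, 11+1=12, 11+3=1, 11+7=5
a = 12: 12+0=12, 12+1=0, 12+3=2, 12+7=6
A + B = {0, 1, 2, 3, 4, 5, 6, 7, 8, 9, 10, 11, 12}, so |A + B| = 13.
Verify: 13 ≥ 8? Yes ✓.

CD lower bound = 8, actual |A + B| = 13.


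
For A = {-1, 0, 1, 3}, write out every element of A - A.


A - A = {a - a' : a, a' ∈ A}.
Compute a - a' for each ordered pair (a, a'):
a = -1: -1--1=0, -1-0=-1, -1-1=-2, -1-3=-4
a = 0: 0--1=1, 0-0=0, 0-1=-1, 0-3=-3
a = 1: 1--1=2, 1-0=1, 1-1=0, 1-3=-2
a = 3: 3--1=4, 3-0=3, 3-1=2, 3-3=0
Collecting distinct values (and noting 0 appears from a-a):
A - A = {-4, -3, -2, -1, 0, 1, 2, 3, 4}
|A - A| = 9

A - A = {-4, -3, -2, -1, 0, 1, 2, 3, 4}


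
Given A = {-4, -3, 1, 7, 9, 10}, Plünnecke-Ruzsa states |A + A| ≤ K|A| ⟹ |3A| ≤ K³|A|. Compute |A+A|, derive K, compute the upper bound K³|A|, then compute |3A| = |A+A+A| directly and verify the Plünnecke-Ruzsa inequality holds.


|A| = 6.
Step 1: Compute A + A by enumerating all 36 pairs.
A + A = {-8, -7, -6, -3, -2, 2, 3, 4, 5, 6, 7, 8, 10, 11, 14, 16, 17, 18, 19, 20}, so |A + A| = 20.
Step 2: Doubling constant K = |A + A|/|A| = 20/6 = 20/6 ≈ 3.3333.
Step 3: Plünnecke-Ruzsa gives |3A| ≤ K³·|A| = (3.3333)³ · 6 ≈ 222.2222.
Step 4: Compute 3A = A + A + A directly by enumerating all triples (a,b,c) ∈ A³; |3A| = 39.
Step 5: Check 39 ≤ 222.2222? Yes ✓.

K = 20/6, Plünnecke-Ruzsa bound K³|A| ≈ 222.2222, |3A| = 39, inequality holds.


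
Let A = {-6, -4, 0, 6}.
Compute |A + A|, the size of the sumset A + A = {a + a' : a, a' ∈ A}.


A + A = {a + a' : a, a' ∈ A}; |A| = 4.
General bounds: 2|A| - 1 ≤ |A + A| ≤ |A|(|A|+1)/2, i.e. 7 ≤ |A + A| ≤ 10.
Lower bound 2|A|-1 is attained iff A is an arithmetic progression.
Enumerate sums a + a' for a ≤ a' (symmetric, so this suffices):
a = -6: -6+-6=-12, -6+-4=-10, -6+0=-6, -6+6=0
a = -4: -4+-4=-8, -4+0=-4, -4+6=2
a = 0: 0+0=0, 0+6=6
a = 6: 6+6=12
Distinct sums: {-12, -10, -8, -6, -4, 0, 2, 6, 12}
|A + A| = 9

|A + A| = 9


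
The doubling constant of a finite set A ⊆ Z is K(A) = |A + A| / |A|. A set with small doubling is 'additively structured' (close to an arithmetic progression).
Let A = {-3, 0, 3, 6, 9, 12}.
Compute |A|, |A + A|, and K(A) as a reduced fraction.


|A| = 6.
Compute A + A by enumerating all 36 pairs.
A + A = {-6, -3, 0, 3, 6, 9, 12, 15, 18, 21, 24}, so |A + A| = 11.
K = |A + A| / |A| = 11/6 (already in lowest terms) ≈ 1.8333.
Reference: AP of size 6 gives K = 11/6 ≈ 1.8333; a fully generic set of size 6 gives K ≈ 3.5000.

|A| = 6, |A + A| = 11, K = 11/6.


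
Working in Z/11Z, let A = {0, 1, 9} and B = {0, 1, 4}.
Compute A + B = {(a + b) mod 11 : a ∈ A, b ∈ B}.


Work in Z/11Z: reduce every sum a + b modulo 11.
Enumerate all 9 pairs:
a = 0: 0+0=0, 0+1=1, 0+4=4
a = 1: 1+0=1, 1+1=2, 1+4=5
a = 9: 9+0=9, 9+1=10, 9+4=2
Distinct residues collected: {0, 1, 2, 4, 5, 9, 10}
|A + B| = 7 (out of 11 total residues).

A + B = {0, 1, 2, 4, 5, 9, 10}


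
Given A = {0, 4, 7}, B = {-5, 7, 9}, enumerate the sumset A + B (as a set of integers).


A + B = {a + b : a ∈ A, b ∈ B}.
Enumerate all |A|·|B| = 3·3 = 9 pairs (a, b) and collect distinct sums.
a = 0: 0+-5=-5, 0+7=7, 0+9=9
a = 4: 4+-5=-1, 4+7=11, 4+9=13
a = 7: 7+-5=2, 7+7=14, 7+9=16
Collecting distinct sums: A + B = {-5, -1, 2, 7, 9, 11, 13, 14, 16}
|A + B| = 9

A + B = {-5, -1, 2, 7, 9, 11, 13, 14, 16}


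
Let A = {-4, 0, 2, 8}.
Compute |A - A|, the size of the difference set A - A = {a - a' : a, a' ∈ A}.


A - A = {a - a' : a, a' ∈ A}; |A| = 4.
Bounds: 2|A|-1 ≤ |A - A| ≤ |A|² - |A| + 1, i.e. 7 ≤ |A - A| ≤ 13.
Note: 0 ∈ A - A always (from a - a). The set is symmetric: if d ∈ A - A then -d ∈ A - A.
Enumerate nonzero differences d = a - a' with a > a' (then include -d):
Positive differences: {2, 4, 6, 8, 12}
Full difference set: {0} ∪ (positive diffs) ∪ (negative diffs).
|A - A| = 1 + 2·5 = 11 (matches direct enumeration: 11).

|A - A| = 11


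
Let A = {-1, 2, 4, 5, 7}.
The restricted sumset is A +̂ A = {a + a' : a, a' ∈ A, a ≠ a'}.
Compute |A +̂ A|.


Restricted sumset: A +̂ A = {a + a' : a ∈ A, a' ∈ A, a ≠ a'}.
Equivalently, take A + A and drop any sum 2a that is achievable ONLY as a + a for a ∈ A (i.e. sums representable only with equal summands).
Enumerate pairs (a, a') with a < a' (symmetric, so each unordered pair gives one sum; this covers all a ≠ a'):
  -1 + 2 = 1
  -1 + 4 = 3
  -1 + 5 = 4
  -1 + 7 = 6
  2 + 4 = 6
  2 + 5 = 7
  2 + 7 = 9
  4 + 5 = 9
  4 + 7 = 11
  5 + 7 = 12
Collected distinct sums: {1, 3, 4, 6, 7, 9, 11, 12}
|A +̂ A| = 8
(Reference bound: |A +̂ A| ≥ 2|A| - 3 for |A| ≥ 2, with |A| = 5 giving ≥ 7.)

|A +̂ A| = 8


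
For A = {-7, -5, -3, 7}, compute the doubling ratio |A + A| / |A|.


|A| = 4.
Compute A + A by enumerating all 16 pairs.
A + A = {-14, -12, -10, -8, -6, 0, 2, 4, 14}, so |A + A| = 9.
K = |A + A| / |A| = 9/4 (already in lowest terms) ≈ 2.2500.
Reference: AP of size 4 gives K = 7/4 ≈ 1.7500; a fully generic set of size 4 gives K ≈ 2.5000.

|A| = 4, |A + A| = 9, K = 9/4.


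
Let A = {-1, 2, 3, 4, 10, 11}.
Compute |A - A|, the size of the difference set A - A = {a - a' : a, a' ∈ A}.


A - A = {a - a' : a, a' ∈ A}; |A| = 6.
Bounds: 2|A|-1 ≤ |A - A| ≤ |A|² - |A| + 1, i.e. 11 ≤ |A - A| ≤ 31.
Note: 0 ∈ A - A always (from a - a). The set is symmetric: if d ∈ A - A then -d ∈ A - A.
Enumerate nonzero differences d = a - a' with a > a' (then include -d):
Positive differences: {1, 2, 3, 4, 5, 6, 7, 8, 9, 11, 12}
Full difference set: {0} ∪ (positive diffs) ∪ (negative diffs).
|A - A| = 1 + 2·11 = 23 (matches direct enumeration: 23).

|A - A| = 23


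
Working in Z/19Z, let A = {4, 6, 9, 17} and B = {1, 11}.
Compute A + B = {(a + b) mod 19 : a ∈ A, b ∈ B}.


Work in Z/19Z: reduce every sum a + b modulo 19.
Enumerate all 8 pairs:
a = 4: 4+1=5, 4+11=15
a = 6: 6+1=7, 6+11=17
a = 9: 9+1=10, 9+11=1
a = 17: 17+1=18, 17+11=9
Distinct residues collected: {1, 5, 7, 9, 10, 15, 17, 18}
|A + B| = 8 (out of 19 total residues).

A + B = {1, 5, 7, 9, 10, 15, 17, 18}


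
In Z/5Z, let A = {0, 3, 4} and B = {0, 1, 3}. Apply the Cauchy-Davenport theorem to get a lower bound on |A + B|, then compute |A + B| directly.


Cauchy-Davenport: |A + B| ≥ min(p, |A| + |B| - 1) for A, B nonempty in Z/pZ.
|A| = 3, |B| = 3, p = 5.
CD lower bound = min(5, 3 + 3 - 1) = min(5, 5) = 5.
Compute A + B mod 5 directly:
a = 0: 0+0=0, 0+1=1, 0+3=3
a = 3: 3+0=3, 3+1=4, 3+3=1
a = 4: 4+0=4, 4+1=0, 4+3=2
A + B = {0, 1, 2, 3, 4}, so |A + B| = 5.
Verify: 5 ≥ 5? Yes ✓.

CD lower bound = 5, actual |A + B| = 5.


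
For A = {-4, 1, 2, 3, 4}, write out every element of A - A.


A - A = {a - a' : a, a' ∈ A}.
Compute a - a' for each ordered pair (a, a'):
a = -4: -4--4=0, -4-1=-5, -4-2=-6, -4-3=-7, -4-4=-8
a = 1: 1--4=5, 1-1=0, 1-2=-1, 1-3=-2, 1-4=-3
a = 2: 2--4=6, 2-1=1, 2-2=0, 2-3=-1, 2-4=-2
a = 3: 3--4=7, 3-1=2, 3-2=1, 3-3=0, 3-4=-1
a = 4: 4--4=8, 4-1=3, 4-2=2, 4-3=1, 4-4=0
Collecting distinct values (and noting 0 appears from a-a):
A - A = {-8, -7, -6, -5, -3, -2, -1, 0, 1, 2, 3, 5, 6, 7, 8}
|A - A| = 15

A - A = {-8, -7, -6, -5, -3, -2, -1, 0, 1, 2, 3, 5, 6, 7, 8}


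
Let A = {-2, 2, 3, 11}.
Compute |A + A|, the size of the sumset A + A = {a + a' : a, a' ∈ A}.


A + A = {a + a' : a, a' ∈ A}; |A| = 4.
General bounds: 2|A| - 1 ≤ |A + A| ≤ |A|(|A|+1)/2, i.e. 7 ≤ |A + A| ≤ 10.
Lower bound 2|A|-1 is attained iff A is an arithmetic progression.
Enumerate sums a + a' for a ≤ a' (symmetric, so this suffices):
a = -2: -2+-2=-4, -2+2=0, -2+3=1, -2+11=9
a = 2: 2+2=4, 2+3=5, 2+11=13
a = 3: 3+3=6, 3+11=14
a = 11: 11+11=22
Distinct sums: {-4, 0, 1, 4, 5, 6, 9, 13, 14, 22}
|A + A| = 10

|A + A| = 10


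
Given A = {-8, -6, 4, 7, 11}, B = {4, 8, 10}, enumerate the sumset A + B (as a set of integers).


A + B = {a + b : a ∈ A, b ∈ B}.
Enumerate all |A|·|B| = 5·3 = 15 pairs (a, b) and collect distinct sums.
a = -8: -8+4=-4, -8+8=0, -8+10=2
a = -6: -6+4=-2, -6+8=2, -6+10=4
a = 4: 4+4=8, 4+8=12, 4+10=14
a = 7: 7+4=11, 7+8=15, 7+10=17
a = 11: 11+4=15, 11+8=19, 11+10=21
Collecting distinct sums: A + B = {-4, -2, 0, 2, 4, 8, 11, 12, 14, 15, 17, 19, 21}
|A + B| = 13

A + B = {-4, -2, 0, 2, 4, 8, 11, 12, 14, 15, 17, 19, 21}


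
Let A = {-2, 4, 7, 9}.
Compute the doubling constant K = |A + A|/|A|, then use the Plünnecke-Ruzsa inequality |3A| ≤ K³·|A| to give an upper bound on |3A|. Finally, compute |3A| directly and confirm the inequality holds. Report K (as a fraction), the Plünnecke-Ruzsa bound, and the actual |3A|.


|A| = 4.
Step 1: Compute A + A by enumerating all 16 pairs.
A + A = {-4, 2, 5, 7, 8, 11, 13, 14, 16, 18}, so |A + A| = 10.
Step 2: Doubling constant K = |A + A|/|A| = 10/4 = 10/4 ≈ 2.5000.
Step 3: Plünnecke-Ruzsa gives |3A| ≤ K³·|A| = (2.5000)³ · 4 ≈ 62.5000.
Step 4: Compute 3A = A + A + A directly by enumerating all triples (a,b,c) ∈ A³; |3A| = 19.
Step 5: Check 19 ≤ 62.5000? Yes ✓.

K = 10/4, Plünnecke-Ruzsa bound K³|A| ≈ 62.5000, |3A| = 19, inequality holds.


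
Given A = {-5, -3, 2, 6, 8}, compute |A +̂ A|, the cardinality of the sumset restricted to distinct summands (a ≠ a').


Restricted sumset: A +̂ A = {a + a' : a ∈ A, a' ∈ A, a ≠ a'}.
Equivalently, take A + A and drop any sum 2a that is achievable ONLY as a + a for a ∈ A (i.e. sums representable only with equal summands).
Enumerate pairs (a, a') with a < a' (symmetric, so each unordered pair gives one sum; this covers all a ≠ a'):
  -5 + -3 = -8
  -5 + 2 = -3
  -5 + 6 = 1
  -5 + 8 = 3
  -3 + 2 = -1
  -3 + 6 = 3
  -3 + 8 = 5
  2 + 6 = 8
  2 + 8 = 10
  6 + 8 = 14
Collected distinct sums: {-8, -3, -1, 1, 3, 5, 8, 10, 14}
|A +̂ A| = 9
(Reference bound: |A +̂ A| ≥ 2|A| - 3 for |A| ≥ 2, with |A| = 5 giving ≥ 7.)

|A +̂ A| = 9


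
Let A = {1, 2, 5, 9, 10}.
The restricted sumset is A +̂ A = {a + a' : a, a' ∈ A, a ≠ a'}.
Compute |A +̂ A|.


Restricted sumset: A +̂ A = {a + a' : a ∈ A, a' ∈ A, a ≠ a'}.
Equivalently, take A + A and drop any sum 2a that is achievable ONLY as a + a for a ∈ A (i.e. sums representable only with equal summands).
Enumerate pairs (a, a') with a < a' (symmetric, so each unordered pair gives one sum; this covers all a ≠ a'):
  1 + 2 = 3
  1 + 5 = 6
  1 + 9 = 10
  1 + 10 = 11
  2 + 5 = 7
  2 + 9 = 11
  2 + 10 = 12
  5 + 9 = 14
  5 + 10 = 15
  9 + 10 = 19
Collected distinct sums: {3, 6, 7, 10, 11, 12, 14, 15, 19}
|A +̂ A| = 9
(Reference bound: |A +̂ A| ≥ 2|A| - 3 for |A| ≥ 2, with |A| = 5 giving ≥ 7.)

|A +̂ A| = 9


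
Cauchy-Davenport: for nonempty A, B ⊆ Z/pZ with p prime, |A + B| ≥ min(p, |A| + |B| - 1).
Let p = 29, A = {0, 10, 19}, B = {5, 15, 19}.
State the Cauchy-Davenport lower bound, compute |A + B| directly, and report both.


Cauchy-Davenport: |A + B| ≥ min(p, |A| + |B| - 1) for A, B nonempty in Z/pZ.
|A| = 3, |B| = 3, p = 29.
CD lower bound = min(29, 3 + 3 - 1) = min(29, 5) = 5.
Compute A + B mod 29 directly:
a = 0: 0+5=5, 0+15=15, 0+19=19
a = 10: 10+5=15, 10+15=25, 10+19=0
a = 19: 19+5=24, 19+15=5, 19+19=9
A + B = {0, 5, 9, 15, 19, 24, 25}, so |A + B| = 7.
Verify: 7 ≥ 5? Yes ✓.

CD lower bound = 5, actual |A + B| = 7.


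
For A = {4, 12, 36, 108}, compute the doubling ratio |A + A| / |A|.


|A| = 4.
Compute A + A by enumerating all 16 pairs.
A + A = {8, 16, 24, 40, 48, 72, 112, 120, 144, 216}, so |A + A| = 10.
K = |A + A| / |A| = 10/4 = 5/2 ≈ 2.5000.
Reference: AP of size 4 gives K = 7/4 ≈ 1.7500; a fully generic set of size 4 gives K ≈ 2.5000.

|A| = 4, |A + A| = 10, K = 10/4 = 5/2.


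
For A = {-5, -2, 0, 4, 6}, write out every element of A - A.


A - A = {a - a' : a, a' ∈ A}.
Compute a - a' for each ordered pair (a, a'):
a = -5: -5--5=0, -5--2=-3, -5-0=-5, -5-4=-9, -5-6=-11
a = -2: -2--5=3, -2--2=0, -2-0=-2, -2-4=-6, -2-6=-8
a = 0: 0--5=5, 0--2=2, 0-0=0, 0-4=-4, 0-6=-6
a = 4: 4--5=9, 4--2=6, 4-0=4, 4-4=0, 4-6=-2
a = 6: 6--5=11, 6--2=8, 6-0=6, 6-4=2, 6-6=0
Collecting distinct values (and noting 0 appears from a-a):
A - A = {-11, -9, -8, -6, -5, -4, -3, -2, 0, 2, 3, 4, 5, 6, 8, 9, 11}
|A - A| = 17

A - A = {-11, -9, -8, -6, -5, -4, -3, -2, 0, 2, 3, 4, 5, 6, 8, 9, 11}


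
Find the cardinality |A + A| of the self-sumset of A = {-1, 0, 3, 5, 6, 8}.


A + A = {a + a' : a, a' ∈ A}; |A| = 6.
General bounds: 2|A| - 1 ≤ |A + A| ≤ |A|(|A|+1)/2, i.e. 11 ≤ |A + A| ≤ 21.
Lower bound 2|A|-1 is attained iff A is an arithmetic progression.
Enumerate sums a + a' for a ≤ a' (symmetric, so this suffices):
a = -1: -1+-1=-2, -1+0=-1, -1+3=2, -1+5=4, -1+6=5, -1+8=7
a = 0: 0+0=0, 0+3=3, 0+5=5, 0+6=6, 0+8=8
a = 3: 3+3=6, 3+5=8, 3+6=9, 3+8=11
a = 5: 5+5=10, 5+6=11, 5+8=13
a = 6: 6+6=12, 6+8=14
a = 8: 8+8=16
Distinct sums: {-2, -1, 0, 2, 3, 4, 5, 6, 7, 8, 9, 10, 11, 12, 13, 14, 16}
|A + A| = 17

|A + A| = 17


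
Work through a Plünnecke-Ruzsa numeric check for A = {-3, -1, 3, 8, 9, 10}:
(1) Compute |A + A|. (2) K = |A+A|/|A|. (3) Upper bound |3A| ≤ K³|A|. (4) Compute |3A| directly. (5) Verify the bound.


|A| = 6.
Step 1: Compute A + A by enumerating all 36 pairs.
A + A = {-6, -4, -2, 0, 2, 5, 6, 7, 8, 9, 11, 12, 13, 16, 17, 18, 19, 20}, so |A + A| = 18.
Step 2: Doubling constant K = |A + A|/|A| = 18/6 = 18/6 ≈ 3.0000.
Step 3: Plünnecke-Ruzsa gives |3A| ≤ K³·|A| = (3.0000)³ · 6 ≈ 162.0000.
Step 4: Compute 3A = A + A + A directly by enumerating all triples (a,b,c) ∈ A³; |3A| = 35.
Step 5: Check 35 ≤ 162.0000? Yes ✓.

K = 18/6, Plünnecke-Ruzsa bound K³|A| ≈ 162.0000, |3A| = 35, inequality holds.


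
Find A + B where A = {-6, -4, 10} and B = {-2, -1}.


A + B = {a + b : a ∈ A, b ∈ B}.
Enumerate all |A|·|B| = 3·2 = 6 pairs (a, b) and collect distinct sums.
a = -6: -6+-2=-8, -6+-1=-7
a = -4: -4+-2=-6, -4+-1=-5
a = 10: 10+-2=8, 10+-1=9
Collecting distinct sums: A + B = {-8, -7, -6, -5, 8, 9}
|A + B| = 6

A + B = {-8, -7, -6, -5, 8, 9}


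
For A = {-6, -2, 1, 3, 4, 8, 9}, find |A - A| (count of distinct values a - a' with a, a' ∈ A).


A - A = {a - a' : a, a' ∈ A}; |A| = 7.
Bounds: 2|A|-1 ≤ |A - A| ≤ |A|² - |A| + 1, i.e. 13 ≤ |A - A| ≤ 43.
Note: 0 ∈ A - A always (from a - a). The set is symmetric: if d ∈ A - A then -d ∈ A - A.
Enumerate nonzero differences d = a - a' with a > a' (then include -d):
Positive differences: {1, 2, 3, 4, 5, 6, 7, 8, 9, 10, 11, 14, 15}
Full difference set: {0} ∪ (positive diffs) ∪ (negative diffs).
|A - A| = 1 + 2·13 = 27 (matches direct enumeration: 27).

|A - A| = 27


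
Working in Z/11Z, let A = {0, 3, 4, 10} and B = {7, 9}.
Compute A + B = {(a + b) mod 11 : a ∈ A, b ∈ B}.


Work in Z/11Z: reduce every sum a + b modulo 11.
Enumerate all 8 pairs:
a = 0: 0+7=7, 0+9=9
a = 3: 3+7=10, 3+9=1
a = 4: 4+7=0, 4+9=2
a = 10: 10+7=6, 10+9=8
Distinct residues collected: {0, 1, 2, 6, 7, 8, 9, 10}
|A + B| = 8 (out of 11 total residues).

A + B = {0, 1, 2, 6, 7, 8, 9, 10}


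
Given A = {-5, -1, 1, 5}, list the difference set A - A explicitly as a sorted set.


A - A = {a - a' : a, a' ∈ A}.
Compute a - a' for each ordered pair (a, a'):
a = -5: -5--5=0, -5--1=-4, -5-1=-6, -5-5=-10
a = -1: -1--5=4, -1--1=0, -1-1=-2, -1-5=-6
a = 1: 1--5=6, 1--1=2, 1-1=0, 1-5=-4
a = 5: 5--5=10, 5--1=6, 5-1=4, 5-5=0
Collecting distinct values (and noting 0 appears from a-a):
A - A = {-10, -6, -4, -2, 0, 2, 4, 6, 10}
|A - A| = 9

A - A = {-10, -6, -4, -2, 0, 2, 4, 6, 10}


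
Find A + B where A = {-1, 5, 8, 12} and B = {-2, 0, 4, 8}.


A + B = {a + b : a ∈ A, b ∈ B}.
Enumerate all |A|·|B| = 4·4 = 16 pairs (a, b) and collect distinct sums.
a = -1: -1+-2=-3, -1+0=-1, -1+4=3, -1+8=7
a = 5: 5+-2=3, 5+0=5, 5+4=9, 5+8=13
a = 8: 8+-2=6, 8+0=8, 8+4=12, 8+8=16
a = 12: 12+-2=10, 12+0=12, 12+4=16, 12+8=20
Collecting distinct sums: A + B = {-3, -1, 3, 5, 6, 7, 8, 9, 10, 12, 13, 16, 20}
|A + B| = 13

A + B = {-3, -1, 3, 5, 6, 7, 8, 9, 10, 12, 13, 16, 20}


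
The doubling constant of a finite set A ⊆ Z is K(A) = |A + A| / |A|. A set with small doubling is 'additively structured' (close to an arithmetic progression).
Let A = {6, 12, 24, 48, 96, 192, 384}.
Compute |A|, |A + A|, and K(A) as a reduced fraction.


|A| = 7.
Compute A + A by enumerating all 49 pairs.
A + A = {12, 18, 24, 30, 36, 48, 54, 60, 72, 96, 102, 108, 120, 144, 192, 198, 204, 216, 240, 288, 384, 390, 396, 408, 432, 480, 576, 768}, so |A + A| = 28.
K = |A + A| / |A| = 28/7 = 4/1 ≈ 4.0000.
Reference: AP of size 7 gives K = 13/7 ≈ 1.8571; a fully generic set of size 7 gives K ≈ 4.0000.

|A| = 7, |A + A| = 28, K = 28/7 = 4/1.


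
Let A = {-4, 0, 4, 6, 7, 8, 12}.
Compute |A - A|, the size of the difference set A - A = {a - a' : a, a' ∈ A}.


A - A = {a - a' : a, a' ∈ A}; |A| = 7.
Bounds: 2|A|-1 ≤ |A - A| ≤ |A|² - |A| + 1, i.e. 13 ≤ |A - A| ≤ 43.
Note: 0 ∈ A - A always (from a - a). The set is symmetric: if d ∈ A - A then -d ∈ A - A.
Enumerate nonzero differences d = a - a' with a > a' (then include -d):
Positive differences: {1, 2, 3, 4, 5, 6, 7, 8, 10, 11, 12, 16}
Full difference set: {0} ∪ (positive diffs) ∪ (negative diffs).
|A - A| = 1 + 2·12 = 25 (matches direct enumeration: 25).

|A - A| = 25


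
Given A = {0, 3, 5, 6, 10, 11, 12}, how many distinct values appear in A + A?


A + A = {a + a' : a, a' ∈ A}; |A| = 7.
General bounds: 2|A| - 1 ≤ |A + A| ≤ |A|(|A|+1)/2, i.e. 13 ≤ |A + A| ≤ 28.
Lower bound 2|A|-1 is attained iff A is an arithmetic progression.
Enumerate sums a + a' for a ≤ a' (symmetric, so this suffices):
a = 0: 0+0=0, 0+3=3, 0+5=5, 0+6=6, 0+10=10, 0+11=11, 0+12=12
a = 3: 3+3=6, 3+5=8, 3+6=9, 3+10=13, 3+11=14, 3+12=15
a = 5: 5+5=10, 5+6=11, 5+10=15, 5+11=16, 5+12=17
a = 6: 6+6=12, 6+10=16, 6+11=17, 6+12=18
a = 10: 10+10=20, 10+11=21, 10+12=22
a = 11: 11+11=22, 11+12=23
a = 12: 12+12=24
Distinct sums: {0, 3, 5, 6, 8, 9, 10, 11, 12, 13, 14, 15, 16, 17, 18, 20, 21, 22, 23, 24}
|A + A| = 20

|A + A| = 20


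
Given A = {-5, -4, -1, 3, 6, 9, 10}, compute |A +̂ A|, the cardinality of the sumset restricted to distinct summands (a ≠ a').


Restricted sumset: A +̂ A = {a + a' : a ∈ A, a' ∈ A, a ≠ a'}.
Equivalently, take A + A and drop any sum 2a that is achievable ONLY as a + a for a ∈ A (i.e. sums representable only with equal summands).
Enumerate pairs (a, a') with a < a' (symmetric, so each unordered pair gives one sum; this covers all a ≠ a'):
  -5 + -4 = -9
  -5 + -1 = -6
  -5 + 3 = -2
  -5 + 6 = 1
  -5 + 9 = 4
  -5 + 10 = 5
  -4 + -1 = -5
  -4 + 3 = -1
  -4 + 6 = 2
  -4 + 9 = 5
  -4 + 10 = 6
  -1 + 3 = 2
  -1 + 6 = 5
  -1 + 9 = 8
  -1 + 10 = 9
  3 + 6 = 9
  3 + 9 = 12
  3 + 10 = 13
  6 + 9 = 15
  6 + 10 = 16
  9 + 10 = 19
Collected distinct sums: {-9, -6, -5, -2, -1, 1, 2, 4, 5, 6, 8, 9, 12, 13, 15, 16, 19}
|A +̂ A| = 17
(Reference bound: |A +̂ A| ≥ 2|A| - 3 for |A| ≥ 2, with |A| = 7 giving ≥ 11.)

|A +̂ A| = 17


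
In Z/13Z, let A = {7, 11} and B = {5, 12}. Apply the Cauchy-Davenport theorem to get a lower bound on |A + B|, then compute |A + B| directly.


Cauchy-Davenport: |A + B| ≥ min(p, |A| + |B| - 1) for A, B nonempty in Z/pZ.
|A| = 2, |B| = 2, p = 13.
CD lower bound = min(13, 2 + 2 - 1) = min(13, 3) = 3.
Compute A + B mod 13 directly:
a = 7: 7+5=12, 7+12=6
a = 11: 11+5=3, 11+12=10
A + B = {3, 6, 10, 12}, so |A + B| = 4.
Verify: 4 ≥ 3? Yes ✓.

CD lower bound = 3, actual |A + B| = 4.


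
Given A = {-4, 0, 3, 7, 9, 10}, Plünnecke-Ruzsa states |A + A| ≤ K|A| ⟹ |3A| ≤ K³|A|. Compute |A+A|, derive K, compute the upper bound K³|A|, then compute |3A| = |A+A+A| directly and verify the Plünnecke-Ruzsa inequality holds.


|A| = 6.
Step 1: Compute A + A by enumerating all 36 pairs.
A + A = {-8, -4, -1, 0, 3, 5, 6, 7, 9, 10, 12, 13, 14, 16, 17, 18, 19, 20}, so |A + A| = 18.
Step 2: Doubling constant K = |A + A|/|A| = 18/6 = 18/6 ≈ 3.0000.
Step 3: Plünnecke-Ruzsa gives |3A| ≤ K³·|A| = (3.0000)³ · 6 ≈ 162.0000.
Step 4: Compute 3A = A + A + A directly by enumerating all triples (a,b,c) ∈ A³; |3A| = 34.
Step 5: Check 34 ≤ 162.0000? Yes ✓.

K = 18/6, Plünnecke-Ruzsa bound K³|A| ≈ 162.0000, |3A| = 34, inequality holds.


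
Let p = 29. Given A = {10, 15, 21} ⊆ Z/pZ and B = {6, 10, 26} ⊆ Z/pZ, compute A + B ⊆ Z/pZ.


Work in Z/29Z: reduce every sum a + b modulo 29.
Enumerate all 9 pairs:
a = 10: 10+6=16, 10+10=20, 10+26=7
a = 15: 15+6=21, 15+10=25, 15+26=12
a = 21: 21+6=27, 21+10=2, 21+26=18
Distinct residues collected: {2, 7, 12, 16, 18, 20, 21, 25, 27}
|A + B| = 9 (out of 29 total residues).

A + B = {2, 7, 12, 16, 18, 20, 21, 25, 27}


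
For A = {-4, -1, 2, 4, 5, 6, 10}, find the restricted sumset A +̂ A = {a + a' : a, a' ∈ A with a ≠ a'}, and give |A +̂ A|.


Restricted sumset: A +̂ A = {a + a' : a ∈ A, a' ∈ A, a ≠ a'}.
Equivalently, take A + A and drop any sum 2a that is achievable ONLY as a + a for a ∈ A (i.e. sums representable only with equal summands).
Enumerate pairs (a, a') with a < a' (symmetric, so each unordered pair gives one sum; this covers all a ≠ a'):
  -4 + -1 = -5
  -4 + 2 = -2
  -4 + 4 = 0
  -4 + 5 = 1
  -4 + 6 = 2
  -4 + 10 = 6
  -1 + 2 = 1
  -1 + 4 = 3
  -1 + 5 = 4
  -1 + 6 = 5
  -1 + 10 = 9
  2 + 4 = 6
  2 + 5 = 7
  2 + 6 = 8
  2 + 10 = 12
  4 + 5 = 9
  4 + 6 = 10
  4 + 10 = 14
  5 + 6 = 11
  5 + 10 = 15
  6 + 10 = 16
Collected distinct sums: {-5, -2, 0, 1, 2, 3, 4, 5, 6, 7, 8, 9, 10, 11, 12, 14, 15, 16}
|A +̂ A| = 18
(Reference bound: |A +̂ A| ≥ 2|A| - 3 for |A| ≥ 2, with |A| = 7 giving ≥ 11.)

|A +̂ A| = 18


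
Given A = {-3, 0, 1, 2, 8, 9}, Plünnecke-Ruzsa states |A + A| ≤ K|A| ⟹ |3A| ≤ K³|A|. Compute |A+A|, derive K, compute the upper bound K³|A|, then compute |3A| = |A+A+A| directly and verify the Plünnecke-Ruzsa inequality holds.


|A| = 6.
Step 1: Compute A + A by enumerating all 36 pairs.
A + A = {-6, -3, -2, -1, 0, 1, 2, 3, 4, 5, 6, 8, 9, 10, 11, 16, 17, 18}, so |A + A| = 18.
Step 2: Doubling constant K = |A + A|/|A| = 18/6 = 18/6 ≈ 3.0000.
Step 3: Plünnecke-Ruzsa gives |3A| ≤ K³·|A| = (3.0000)³ · 6 ≈ 162.0000.
Step 4: Compute 3A = A + A + A directly by enumerating all triples (a,b,c) ∈ A³; |3A| = 32.
Step 5: Check 32 ≤ 162.0000? Yes ✓.

K = 18/6, Plünnecke-Ruzsa bound K³|A| ≈ 162.0000, |3A| = 32, inequality holds.


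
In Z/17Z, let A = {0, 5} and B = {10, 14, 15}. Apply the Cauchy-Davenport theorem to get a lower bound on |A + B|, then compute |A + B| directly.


Cauchy-Davenport: |A + B| ≥ min(p, |A| + |B| - 1) for A, B nonempty in Z/pZ.
|A| = 2, |B| = 3, p = 17.
CD lower bound = min(17, 2 + 3 - 1) = min(17, 4) = 4.
Compute A + B mod 17 directly:
a = 0: 0+10=10, 0+14=14, 0+15=15
a = 5: 5+10=15, 5+14=2, 5+15=3
A + B = {2, 3, 10, 14, 15}, so |A + B| = 5.
Verify: 5 ≥ 4? Yes ✓.

CD lower bound = 4, actual |A + B| = 5.


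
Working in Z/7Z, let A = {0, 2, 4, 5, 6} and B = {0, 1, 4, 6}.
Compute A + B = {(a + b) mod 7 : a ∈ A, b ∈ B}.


Work in Z/7Z: reduce every sum a + b modulo 7.
Enumerate all 20 pairs:
a = 0: 0+0=0, 0+1=1, 0+4=4, 0+6=6
a = 2: 2+0=2, 2+1=3, 2+4=6, 2+6=1
a = 4: 4+0=4, 4+1=5, 4+4=1, 4+6=3
a = 5: 5+0=5, 5+1=6, 5+4=2, 5+6=4
a = 6: 6+0=6, 6+1=0, 6+4=3, 6+6=5
Distinct residues collected: {0, 1, 2, 3, 4, 5, 6}
|A + B| = 7 (out of 7 total residues).

A + B = {0, 1, 2, 3, 4, 5, 6}


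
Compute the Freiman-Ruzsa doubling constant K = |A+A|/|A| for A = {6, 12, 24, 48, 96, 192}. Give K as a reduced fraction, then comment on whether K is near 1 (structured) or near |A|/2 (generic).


|A| = 6.
Compute A + A by enumerating all 36 pairs.
A + A = {12, 18, 24, 30, 36, 48, 54, 60, 72, 96, 102, 108, 120, 144, 192, 198, 204, 216, 240, 288, 384}, so |A + A| = 21.
K = |A + A| / |A| = 21/6 = 7/2 ≈ 3.5000.
Reference: AP of size 6 gives K = 11/6 ≈ 1.8333; a fully generic set of size 6 gives K ≈ 3.5000.

|A| = 6, |A + A| = 21, K = 21/6 = 7/2.


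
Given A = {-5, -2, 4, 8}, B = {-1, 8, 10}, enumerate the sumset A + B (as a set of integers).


A + B = {a + b : a ∈ A, b ∈ B}.
Enumerate all |A|·|B| = 4·3 = 12 pairs (a, b) and collect distinct sums.
a = -5: -5+-1=-6, -5+8=3, -5+10=5
a = -2: -2+-1=-3, -2+8=6, -2+10=8
a = 4: 4+-1=3, 4+8=12, 4+10=14
a = 8: 8+-1=7, 8+8=16, 8+10=18
Collecting distinct sums: A + B = {-6, -3, 3, 5, 6, 7, 8, 12, 14, 16, 18}
|A + B| = 11

A + B = {-6, -3, 3, 5, 6, 7, 8, 12, 14, 16, 18}


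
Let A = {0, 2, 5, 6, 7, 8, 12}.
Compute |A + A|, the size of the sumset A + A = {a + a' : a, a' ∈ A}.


A + A = {a + a' : a, a' ∈ A}; |A| = 7.
General bounds: 2|A| - 1 ≤ |A + A| ≤ |A|(|A|+1)/2, i.e. 13 ≤ |A + A| ≤ 28.
Lower bound 2|A|-1 is attained iff A is an arithmetic progression.
Enumerate sums a + a' for a ≤ a' (symmetric, so this suffices):
a = 0: 0+0=0, 0+2=2, 0+5=5, 0+6=6, 0+7=7, 0+8=8, 0+12=12
a = 2: 2+2=4, 2+5=7, 2+6=8, 2+7=9, 2+8=10, 2+12=14
a = 5: 5+5=10, 5+6=11, 5+7=12, 5+8=13, 5+12=17
a = 6: 6+6=12, 6+7=13, 6+8=14, 6+12=18
a = 7: 7+7=14, 7+8=15, 7+12=19
a = 8: 8+8=16, 8+12=20
a = 12: 12+12=24
Distinct sums: {0, 2, 4, 5, 6, 7, 8, 9, 10, 11, 12, 13, 14, 15, 16, 17, 18, 19, 20, 24}
|A + A| = 20

|A + A| = 20


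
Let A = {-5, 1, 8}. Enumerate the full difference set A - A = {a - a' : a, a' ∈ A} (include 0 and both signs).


A - A = {a - a' : a, a' ∈ A}.
Compute a - a' for each ordered pair (a, a'):
a = -5: -5--5=0, -5-1=-6, -5-8=-13
a = 1: 1--5=6, 1-1=0, 1-8=-7
a = 8: 8--5=13, 8-1=7, 8-8=0
Collecting distinct values (and noting 0 appears from a-a):
A - A = {-13, -7, -6, 0, 6, 7, 13}
|A - A| = 7

A - A = {-13, -7, -6, 0, 6, 7, 13}


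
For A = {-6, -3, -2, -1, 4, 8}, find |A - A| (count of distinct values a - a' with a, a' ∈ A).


A - A = {a - a' : a, a' ∈ A}; |A| = 6.
Bounds: 2|A|-1 ≤ |A - A| ≤ |A|² - |A| + 1, i.e. 11 ≤ |A - A| ≤ 31.
Note: 0 ∈ A - A always (from a - a). The set is symmetric: if d ∈ A - A then -d ∈ A - A.
Enumerate nonzero differences d = a - a' with a > a' (then include -d):
Positive differences: {1, 2, 3, 4, 5, 6, 7, 9, 10, 11, 14}
Full difference set: {0} ∪ (positive diffs) ∪ (negative diffs).
|A - A| = 1 + 2·11 = 23 (matches direct enumeration: 23).

|A - A| = 23


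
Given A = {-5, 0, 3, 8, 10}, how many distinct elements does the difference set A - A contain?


A - A = {a - a' : a, a' ∈ A}; |A| = 5.
Bounds: 2|A|-1 ≤ |A - A| ≤ |A|² - |A| + 1, i.e. 9 ≤ |A - A| ≤ 21.
Note: 0 ∈ A - A always (from a - a). The set is symmetric: if d ∈ A - A then -d ∈ A - A.
Enumerate nonzero differences d = a - a' with a > a' (then include -d):
Positive differences: {2, 3, 5, 7, 8, 10, 13, 15}
Full difference set: {0} ∪ (positive diffs) ∪ (negative diffs).
|A - A| = 1 + 2·8 = 17 (matches direct enumeration: 17).

|A - A| = 17


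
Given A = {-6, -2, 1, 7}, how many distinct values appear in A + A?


A + A = {a + a' : a, a' ∈ A}; |A| = 4.
General bounds: 2|A| - 1 ≤ |A + A| ≤ |A|(|A|+1)/2, i.e. 7 ≤ |A + A| ≤ 10.
Lower bound 2|A|-1 is attained iff A is an arithmetic progression.
Enumerate sums a + a' for a ≤ a' (symmetric, so this suffices):
a = -6: -6+-6=-12, -6+-2=-8, -6+1=-5, -6+7=1
a = -2: -2+-2=-4, -2+1=-1, -2+7=5
a = 1: 1+1=2, 1+7=8
a = 7: 7+7=14
Distinct sums: {-12, -8, -5, -4, -1, 1, 2, 5, 8, 14}
|A + A| = 10

|A + A| = 10


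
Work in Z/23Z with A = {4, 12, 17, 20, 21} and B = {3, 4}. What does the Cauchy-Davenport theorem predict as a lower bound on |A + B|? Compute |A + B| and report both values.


Cauchy-Davenport: |A + B| ≥ min(p, |A| + |B| - 1) for A, B nonempty in Z/pZ.
|A| = 5, |B| = 2, p = 23.
CD lower bound = min(23, 5 + 2 - 1) = min(23, 6) = 6.
Compute A + B mod 23 directly:
a = 4: 4+3=7, 4+4=8
a = 12: 12+3=15, 12+4=16
a = 17: 17+3=20, 17+4=21
a = 20: 20+3=0, 20+4=1
a = 21: 21+3=1, 21+4=2
A + B = {0, 1, 2, 7, 8, 15, 16, 20, 21}, so |A + B| = 9.
Verify: 9 ≥ 6? Yes ✓.

CD lower bound = 6, actual |A + B| = 9.


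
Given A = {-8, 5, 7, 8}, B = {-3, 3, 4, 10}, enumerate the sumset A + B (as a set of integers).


A + B = {a + b : a ∈ A, b ∈ B}.
Enumerate all |A|·|B| = 4·4 = 16 pairs (a, b) and collect distinct sums.
a = -8: -8+-3=-11, -8+3=-5, -8+4=-4, -8+10=2
a = 5: 5+-3=2, 5+3=8, 5+4=9, 5+10=15
a = 7: 7+-3=4, 7+3=10, 7+4=11, 7+10=17
a = 8: 8+-3=5, 8+3=11, 8+4=12, 8+10=18
Collecting distinct sums: A + B = {-11, -5, -4, 2, 4, 5, 8, 9, 10, 11, 12, 15, 17, 18}
|A + B| = 14

A + B = {-11, -5, -4, 2, 4, 5, 8, 9, 10, 11, 12, 15, 17, 18}


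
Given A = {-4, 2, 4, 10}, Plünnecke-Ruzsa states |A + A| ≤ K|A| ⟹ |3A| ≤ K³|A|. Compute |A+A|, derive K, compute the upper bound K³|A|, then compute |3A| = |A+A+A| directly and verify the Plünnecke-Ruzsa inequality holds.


|A| = 4.
Step 1: Compute A + A by enumerating all 16 pairs.
A + A = {-8, -2, 0, 4, 6, 8, 12, 14, 20}, so |A + A| = 9.
Step 2: Doubling constant K = |A + A|/|A| = 9/4 = 9/4 ≈ 2.2500.
Step 3: Plünnecke-Ruzsa gives |3A| ≤ K³·|A| = (2.2500)³ · 4 ≈ 45.5625.
Step 4: Compute 3A = A + A + A directly by enumerating all triples (a,b,c) ∈ A³; |3A| = 16.
Step 5: Check 16 ≤ 45.5625? Yes ✓.

K = 9/4, Plünnecke-Ruzsa bound K³|A| ≈ 45.5625, |3A| = 16, inequality holds.


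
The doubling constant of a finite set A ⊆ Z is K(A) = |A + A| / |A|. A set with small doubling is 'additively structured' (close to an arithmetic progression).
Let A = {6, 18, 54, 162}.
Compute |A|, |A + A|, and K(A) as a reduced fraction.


|A| = 4.
Compute A + A by enumerating all 16 pairs.
A + A = {12, 24, 36, 60, 72, 108, 168, 180, 216, 324}, so |A + A| = 10.
K = |A + A| / |A| = 10/4 = 5/2 ≈ 2.5000.
Reference: AP of size 4 gives K = 7/4 ≈ 1.7500; a fully generic set of size 4 gives K ≈ 2.5000.

|A| = 4, |A + A| = 10, K = 10/4 = 5/2.


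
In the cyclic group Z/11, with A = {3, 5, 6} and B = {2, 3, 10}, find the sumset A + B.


Work in Z/11Z: reduce every sum a + b modulo 11.
Enumerate all 9 pairs:
a = 3: 3+2=5, 3+3=6, 3+10=2
a = 5: 5+2=7, 5+3=8, 5+10=4
a = 6: 6+2=8, 6+3=9, 6+10=5
Distinct residues collected: {2, 4, 5, 6, 7, 8, 9}
|A + B| = 7 (out of 11 total residues).

A + B = {2, 4, 5, 6, 7, 8, 9}


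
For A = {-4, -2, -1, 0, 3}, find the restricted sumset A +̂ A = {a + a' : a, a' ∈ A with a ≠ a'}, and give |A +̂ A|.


Restricted sumset: A +̂ A = {a + a' : a ∈ A, a' ∈ A, a ≠ a'}.
Equivalently, take A + A and drop any sum 2a that is achievable ONLY as a + a for a ∈ A (i.e. sums representable only with equal summands).
Enumerate pairs (a, a') with a < a' (symmetric, so each unordered pair gives one sum; this covers all a ≠ a'):
  -4 + -2 = -6
  -4 + -1 = -5
  -4 + 0 = -4
  -4 + 3 = -1
  -2 + -1 = -3
  -2 + 0 = -2
  -2 + 3 = 1
  -1 + 0 = -1
  -1 + 3 = 2
  0 + 3 = 3
Collected distinct sums: {-6, -5, -4, -3, -2, -1, 1, 2, 3}
|A +̂ A| = 9
(Reference bound: |A +̂ A| ≥ 2|A| - 3 for |A| ≥ 2, with |A| = 5 giving ≥ 7.)

|A +̂ A| = 9


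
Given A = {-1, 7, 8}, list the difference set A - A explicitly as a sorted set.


A - A = {a - a' : a, a' ∈ A}.
Compute a - a' for each ordered pair (a, a'):
a = -1: -1--1=0, -1-7=-8, -1-8=-9
a = 7: 7--1=8, 7-7=0, 7-8=-1
a = 8: 8--1=9, 8-7=1, 8-8=0
Collecting distinct values (and noting 0 appears from a-a):
A - A = {-9, -8, -1, 0, 1, 8, 9}
|A - A| = 7

A - A = {-9, -8, -1, 0, 1, 8, 9}


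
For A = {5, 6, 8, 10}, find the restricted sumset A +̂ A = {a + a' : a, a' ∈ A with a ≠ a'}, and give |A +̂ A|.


Restricted sumset: A +̂ A = {a + a' : a ∈ A, a' ∈ A, a ≠ a'}.
Equivalently, take A + A and drop any sum 2a that is achievable ONLY as a + a for a ∈ A (i.e. sums representable only with equal summands).
Enumerate pairs (a, a') with a < a' (symmetric, so each unordered pair gives one sum; this covers all a ≠ a'):
  5 + 6 = 11
  5 + 8 = 13
  5 + 10 = 15
  6 + 8 = 14
  6 + 10 = 16
  8 + 10 = 18
Collected distinct sums: {11, 13, 14, 15, 16, 18}
|A +̂ A| = 6
(Reference bound: |A +̂ A| ≥ 2|A| - 3 for |A| ≥ 2, with |A| = 4 giving ≥ 5.)

|A +̂ A| = 6


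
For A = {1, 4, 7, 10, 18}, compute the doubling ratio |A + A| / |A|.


|A| = 5.
Compute A + A by enumerating all 25 pairs.
A + A = {2, 5, 8, 11, 14, 17, 19, 20, 22, 25, 28, 36}, so |A + A| = 12.
K = |A + A| / |A| = 12/5 (already in lowest terms) ≈ 2.4000.
Reference: AP of size 5 gives K = 9/5 ≈ 1.8000; a fully generic set of size 5 gives K ≈ 3.0000.

|A| = 5, |A + A| = 12, K = 12/5.


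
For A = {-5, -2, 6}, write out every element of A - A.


A - A = {a - a' : a, a' ∈ A}.
Compute a - a' for each ordered pair (a, a'):
a = -5: -5--5=0, -5--2=-3, -5-6=-11
a = -2: -2--5=3, -2--2=0, -2-6=-8
a = 6: 6--5=11, 6--2=8, 6-6=0
Collecting distinct values (and noting 0 appears from a-a):
A - A = {-11, -8, -3, 0, 3, 8, 11}
|A - A| = 7

A - A = {-11, -8, -3, 0, 3, 8, 11}
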